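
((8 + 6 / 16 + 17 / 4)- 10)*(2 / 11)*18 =189 / 22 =8.59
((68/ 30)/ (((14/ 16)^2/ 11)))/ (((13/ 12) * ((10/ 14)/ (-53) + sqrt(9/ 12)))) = 20297728/ 37566893 + 537889792 * sqrt(3)/ 26833495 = 35.26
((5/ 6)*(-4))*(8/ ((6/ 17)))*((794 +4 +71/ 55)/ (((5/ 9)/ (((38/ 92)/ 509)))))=-56797612/ 643885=-88.21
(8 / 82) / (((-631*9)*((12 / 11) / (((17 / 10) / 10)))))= -187 / 69851700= -0.00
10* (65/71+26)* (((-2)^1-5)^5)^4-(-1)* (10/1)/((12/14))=4574490626842096019815/213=21476481816160075210.40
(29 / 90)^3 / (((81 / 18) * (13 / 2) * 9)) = 24389 / 191909250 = 0.00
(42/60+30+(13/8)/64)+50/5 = 104257/2560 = 40.73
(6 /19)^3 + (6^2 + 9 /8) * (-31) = -63149085 /54872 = -1150.84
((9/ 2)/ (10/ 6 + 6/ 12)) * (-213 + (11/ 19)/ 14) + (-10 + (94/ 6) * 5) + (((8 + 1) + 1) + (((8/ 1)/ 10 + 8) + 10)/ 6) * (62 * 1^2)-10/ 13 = 7599509/ 17290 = 439.53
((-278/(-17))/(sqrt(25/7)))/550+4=139 * sqrt(7)/23375+4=4.02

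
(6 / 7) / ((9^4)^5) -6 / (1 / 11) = -1872280480694767035352 / 28367886071132833869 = -66.00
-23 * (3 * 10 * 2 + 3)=-1449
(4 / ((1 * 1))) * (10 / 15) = 8 / 3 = 2.67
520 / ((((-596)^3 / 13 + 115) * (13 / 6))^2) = 18720 / 44819955891832081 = 0.00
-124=-124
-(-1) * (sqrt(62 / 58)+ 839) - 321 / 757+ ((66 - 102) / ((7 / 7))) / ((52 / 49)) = sqrt(899) / 29+ 7918589 / 9841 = 805.69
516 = 516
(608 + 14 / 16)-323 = 2287 / 8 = 285.88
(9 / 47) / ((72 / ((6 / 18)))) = 1 / 1128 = 0.00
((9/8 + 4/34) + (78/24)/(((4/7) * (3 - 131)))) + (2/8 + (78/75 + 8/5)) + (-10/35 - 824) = -4997299333/6092800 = -820.20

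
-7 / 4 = -1.75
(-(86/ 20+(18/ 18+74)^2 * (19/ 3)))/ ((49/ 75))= -763485/ 14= -54534.64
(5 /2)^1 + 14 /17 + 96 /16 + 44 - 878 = -28039 /34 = -824.68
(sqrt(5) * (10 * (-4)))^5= -2560000000 * sqrt(5)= -5724334022.40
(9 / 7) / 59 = 9 / 413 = 0.02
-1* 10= -10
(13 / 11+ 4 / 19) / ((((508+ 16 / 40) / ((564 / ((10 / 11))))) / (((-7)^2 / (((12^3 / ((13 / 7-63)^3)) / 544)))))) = -3038224244128 / 507129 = -5991028.41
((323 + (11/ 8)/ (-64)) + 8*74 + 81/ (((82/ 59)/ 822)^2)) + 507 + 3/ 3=24387341367237/ 860672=28335232.66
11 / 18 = 0.61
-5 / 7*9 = -45 / 7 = -6.43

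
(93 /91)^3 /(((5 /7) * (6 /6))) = 804357 /538265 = 1.49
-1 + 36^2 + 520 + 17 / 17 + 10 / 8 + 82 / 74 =269117 / 148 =1818.36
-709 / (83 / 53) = -37577 / 83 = -452.73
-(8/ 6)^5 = -1024/ 243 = -4.21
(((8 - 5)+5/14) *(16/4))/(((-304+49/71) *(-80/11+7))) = 73414/452235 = 0.16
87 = 87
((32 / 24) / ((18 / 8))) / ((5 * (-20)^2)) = 1 / 3375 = 0.00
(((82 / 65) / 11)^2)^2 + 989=989.00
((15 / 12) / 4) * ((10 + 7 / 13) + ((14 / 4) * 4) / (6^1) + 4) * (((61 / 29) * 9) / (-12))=-100345 / 12064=-8.32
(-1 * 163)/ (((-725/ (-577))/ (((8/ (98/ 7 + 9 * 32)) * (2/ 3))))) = -752408/ 328425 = -2.29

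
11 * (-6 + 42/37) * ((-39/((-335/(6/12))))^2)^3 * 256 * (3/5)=-16721070352272/52296252191453125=-0.00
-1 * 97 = -97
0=0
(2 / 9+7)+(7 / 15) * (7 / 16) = 7.43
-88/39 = -2.26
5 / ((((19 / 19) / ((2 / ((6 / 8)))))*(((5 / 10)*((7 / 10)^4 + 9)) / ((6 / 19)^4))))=345600000 / 12041790721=0.03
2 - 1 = 1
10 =10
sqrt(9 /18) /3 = sqrt(2) /6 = 0.24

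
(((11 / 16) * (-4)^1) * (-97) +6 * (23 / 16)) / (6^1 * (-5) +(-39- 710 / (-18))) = -19827 / 2128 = -9.32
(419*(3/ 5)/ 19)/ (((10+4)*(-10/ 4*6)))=-419/ 6650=-0.06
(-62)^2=3844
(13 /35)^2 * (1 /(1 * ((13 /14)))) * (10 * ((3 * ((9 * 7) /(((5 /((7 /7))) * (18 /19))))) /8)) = 741 /100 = 7.41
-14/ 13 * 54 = -756/ 13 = -58.15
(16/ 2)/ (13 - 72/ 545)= 4360/ 7013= 0.62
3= 3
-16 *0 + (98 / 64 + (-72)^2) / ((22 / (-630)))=-52270155 / 352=-148494.76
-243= -243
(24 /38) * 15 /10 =18 /19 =0.95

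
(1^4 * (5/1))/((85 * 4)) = 1/68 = 0.01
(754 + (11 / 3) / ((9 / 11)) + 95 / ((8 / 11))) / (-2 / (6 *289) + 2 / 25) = 1387539575 / 123048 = 11276.41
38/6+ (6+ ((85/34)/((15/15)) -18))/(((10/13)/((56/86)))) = -1102/645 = -1.71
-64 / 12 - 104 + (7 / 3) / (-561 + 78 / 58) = -5323643 / 48690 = -109.34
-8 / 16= -1 / 2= -0.50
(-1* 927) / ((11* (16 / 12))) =-2781 / 44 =-63.20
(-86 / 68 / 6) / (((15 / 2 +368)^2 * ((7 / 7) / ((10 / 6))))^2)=-4300 / 146006581752459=-0.00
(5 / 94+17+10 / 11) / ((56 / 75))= 1392975 / 57904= 24.06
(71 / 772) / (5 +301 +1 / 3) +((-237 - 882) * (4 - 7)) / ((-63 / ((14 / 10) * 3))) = -793893627 / 3547340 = -223.80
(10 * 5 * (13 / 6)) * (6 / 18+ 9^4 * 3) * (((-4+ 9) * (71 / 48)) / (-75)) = -136257875 / 648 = -210274.50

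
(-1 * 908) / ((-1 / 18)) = 16344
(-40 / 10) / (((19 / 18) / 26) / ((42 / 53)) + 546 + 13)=-78624 / 10988711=-0.01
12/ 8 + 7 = 17/ 2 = 8.50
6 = 6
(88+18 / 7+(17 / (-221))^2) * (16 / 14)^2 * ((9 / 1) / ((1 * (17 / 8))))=493761024 / 985439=501.06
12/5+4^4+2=1302/5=260.40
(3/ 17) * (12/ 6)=6/ 17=0.35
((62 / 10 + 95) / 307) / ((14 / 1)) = 253 / 10745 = 0.02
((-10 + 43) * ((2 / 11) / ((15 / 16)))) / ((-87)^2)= 32 / 37845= 0.00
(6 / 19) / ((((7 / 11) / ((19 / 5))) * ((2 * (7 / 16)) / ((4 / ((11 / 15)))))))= 576 / 49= 11.76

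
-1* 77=-77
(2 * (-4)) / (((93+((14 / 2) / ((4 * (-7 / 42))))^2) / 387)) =-4128 / 271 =-15.23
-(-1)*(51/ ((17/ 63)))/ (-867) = -63/ 289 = -0.22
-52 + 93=41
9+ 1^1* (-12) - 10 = -13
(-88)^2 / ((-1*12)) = -1936 / 3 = -645.33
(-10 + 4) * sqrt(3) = -6 * sqrt(3) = -10.39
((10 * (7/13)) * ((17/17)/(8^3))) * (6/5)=21/1664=0.01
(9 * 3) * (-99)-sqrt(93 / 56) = -2673-sqrt(1302) / 28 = -2674.29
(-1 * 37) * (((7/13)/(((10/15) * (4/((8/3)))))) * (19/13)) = -4921/169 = -29.12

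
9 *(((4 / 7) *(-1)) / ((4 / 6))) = -54 / 7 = -7.71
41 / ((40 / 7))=287 / 40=7.18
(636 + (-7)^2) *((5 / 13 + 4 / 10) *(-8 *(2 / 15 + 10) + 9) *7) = -17623543 / 65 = -271131.43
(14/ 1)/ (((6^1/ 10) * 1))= 70/ 3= 23.33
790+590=1380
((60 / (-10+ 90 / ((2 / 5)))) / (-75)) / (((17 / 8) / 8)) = -256 / 18275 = -0.01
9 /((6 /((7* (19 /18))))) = 133 /12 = 11.08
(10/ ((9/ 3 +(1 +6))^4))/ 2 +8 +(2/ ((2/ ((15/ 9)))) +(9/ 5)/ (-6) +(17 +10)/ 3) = 110203/ 6000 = 18.37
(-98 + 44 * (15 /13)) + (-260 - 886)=-15512 /13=-1193.23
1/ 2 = 0.50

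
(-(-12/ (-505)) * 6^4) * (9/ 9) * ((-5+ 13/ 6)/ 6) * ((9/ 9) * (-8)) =-116.34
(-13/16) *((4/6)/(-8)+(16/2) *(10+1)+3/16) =-54977/768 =-71.58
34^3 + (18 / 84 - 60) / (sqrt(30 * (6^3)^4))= 39304 - 31 * sqrt(30) / 725760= 39304.00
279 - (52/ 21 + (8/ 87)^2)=14650613/ 52983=276.52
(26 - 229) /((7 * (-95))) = 29 /95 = 0.31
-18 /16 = -1.12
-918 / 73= -12.58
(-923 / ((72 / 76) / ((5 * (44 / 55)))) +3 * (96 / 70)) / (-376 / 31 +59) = -38015114 / 457695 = -83.06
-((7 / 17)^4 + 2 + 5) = -587048 / 83521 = -7.03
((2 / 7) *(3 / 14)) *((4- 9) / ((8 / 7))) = -15 / 56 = -0.27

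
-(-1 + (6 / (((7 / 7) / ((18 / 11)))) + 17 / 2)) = -381 / 22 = -17.32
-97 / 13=-7.46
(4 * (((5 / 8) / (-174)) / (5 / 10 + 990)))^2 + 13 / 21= 73551495133 / 118813953636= 0.62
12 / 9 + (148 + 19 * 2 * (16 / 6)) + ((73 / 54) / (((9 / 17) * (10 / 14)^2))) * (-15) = 142231 / 810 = 175.59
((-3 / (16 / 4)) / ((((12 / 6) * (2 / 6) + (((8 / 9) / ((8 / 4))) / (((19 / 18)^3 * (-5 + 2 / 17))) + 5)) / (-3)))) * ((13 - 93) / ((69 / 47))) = -21.94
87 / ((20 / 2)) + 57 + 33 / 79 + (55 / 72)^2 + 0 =136582811 / 2047680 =66.70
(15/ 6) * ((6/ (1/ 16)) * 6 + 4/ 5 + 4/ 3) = 4336/ 3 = 1445.33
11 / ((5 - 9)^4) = 11 / 256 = 0.04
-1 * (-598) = 598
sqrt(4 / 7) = 2 * sqrt(7) / 7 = 0.76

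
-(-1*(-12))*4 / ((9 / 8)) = -128 / 3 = -42.67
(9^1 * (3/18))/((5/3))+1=19/10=1.90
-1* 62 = -62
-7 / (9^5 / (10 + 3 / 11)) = -791 / 649539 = -0.00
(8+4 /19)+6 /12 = 331 /38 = 8.71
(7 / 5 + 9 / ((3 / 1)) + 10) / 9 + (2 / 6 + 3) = 74 / 15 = 4.93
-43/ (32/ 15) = -645/ 32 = -20.16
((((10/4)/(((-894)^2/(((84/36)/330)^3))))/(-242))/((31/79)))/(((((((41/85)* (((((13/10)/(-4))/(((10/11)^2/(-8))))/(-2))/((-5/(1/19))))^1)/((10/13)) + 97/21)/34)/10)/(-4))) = 6509546181250/1902987010038687582241683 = 0.00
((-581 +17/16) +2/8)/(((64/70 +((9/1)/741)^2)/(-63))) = 1247717937375/31241648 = 39937.65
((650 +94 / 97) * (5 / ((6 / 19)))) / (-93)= -333260 / 3007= -110.83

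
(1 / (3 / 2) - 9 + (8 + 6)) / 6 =17 / 18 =0.94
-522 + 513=-9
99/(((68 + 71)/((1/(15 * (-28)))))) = -33/19460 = -0.00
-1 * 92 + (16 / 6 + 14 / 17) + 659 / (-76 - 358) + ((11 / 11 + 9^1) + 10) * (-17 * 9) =-69722725 / 22134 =-3150.03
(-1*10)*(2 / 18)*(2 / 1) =-2.22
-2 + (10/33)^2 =-2078/1089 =-1.91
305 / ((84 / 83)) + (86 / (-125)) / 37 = 117074651 / 388500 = 301.35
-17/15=-1.13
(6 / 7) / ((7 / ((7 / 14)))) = 3 / 49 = 0.06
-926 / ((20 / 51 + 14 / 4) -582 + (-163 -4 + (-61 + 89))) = 94452 / 73145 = 1.29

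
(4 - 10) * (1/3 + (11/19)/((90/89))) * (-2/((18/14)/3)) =21686/855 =25.36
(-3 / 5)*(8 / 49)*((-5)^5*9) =135000 / 49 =2755.10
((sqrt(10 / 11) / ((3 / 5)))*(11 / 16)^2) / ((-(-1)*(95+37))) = 0.01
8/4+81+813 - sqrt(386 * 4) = 896 - 2 * sqrt(386) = 856.71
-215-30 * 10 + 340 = -175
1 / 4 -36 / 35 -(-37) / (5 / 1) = 927 / 140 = 6.62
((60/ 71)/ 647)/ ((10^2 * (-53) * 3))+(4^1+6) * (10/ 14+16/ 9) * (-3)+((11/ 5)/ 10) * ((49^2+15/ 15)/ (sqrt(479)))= -19112088871/ 255639405+13211 * sqrt(479)/ 11975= -50.62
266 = 266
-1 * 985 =-985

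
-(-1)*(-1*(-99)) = 99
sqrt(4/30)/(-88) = -sqrt(30)/1320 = -0.00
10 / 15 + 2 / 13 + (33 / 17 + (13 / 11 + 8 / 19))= 604784 / 138567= 4.36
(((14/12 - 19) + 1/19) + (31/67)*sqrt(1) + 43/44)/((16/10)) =-13729165/1344288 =-10.21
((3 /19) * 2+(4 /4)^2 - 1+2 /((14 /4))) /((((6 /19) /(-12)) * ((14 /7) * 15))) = -118 /105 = -1.12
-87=-87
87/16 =5.44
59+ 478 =537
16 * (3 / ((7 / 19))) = 912 / 7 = 130.29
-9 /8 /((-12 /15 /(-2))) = -45 /16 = -2.81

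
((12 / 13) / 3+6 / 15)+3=241 / 65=3.71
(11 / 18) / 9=11 / 162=0.07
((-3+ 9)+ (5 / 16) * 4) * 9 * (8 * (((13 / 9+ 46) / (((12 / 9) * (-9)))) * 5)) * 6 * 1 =-61915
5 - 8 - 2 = -5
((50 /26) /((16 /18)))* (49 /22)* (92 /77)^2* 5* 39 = 1785375 /1331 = 1341.38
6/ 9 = 2/ 3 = 0.67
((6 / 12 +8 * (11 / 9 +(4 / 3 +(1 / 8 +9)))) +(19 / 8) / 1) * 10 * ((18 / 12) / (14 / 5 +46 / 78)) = 2253875 / 5288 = 426.22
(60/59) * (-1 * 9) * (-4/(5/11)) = 4752/59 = 80.54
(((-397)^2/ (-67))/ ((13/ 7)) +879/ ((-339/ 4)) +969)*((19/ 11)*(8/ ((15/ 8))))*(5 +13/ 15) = -294930040832/ 22145175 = -13318.03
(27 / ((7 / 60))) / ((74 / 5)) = 15.64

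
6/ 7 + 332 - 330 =20/ 7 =2.86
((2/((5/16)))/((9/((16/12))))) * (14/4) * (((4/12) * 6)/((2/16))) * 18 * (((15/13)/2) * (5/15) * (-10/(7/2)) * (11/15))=-385.09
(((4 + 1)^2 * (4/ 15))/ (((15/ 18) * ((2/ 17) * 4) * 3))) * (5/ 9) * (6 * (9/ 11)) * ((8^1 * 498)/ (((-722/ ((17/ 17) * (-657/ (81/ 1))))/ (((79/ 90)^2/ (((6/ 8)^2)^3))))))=10532318789632/ 3517253685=2994.47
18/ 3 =6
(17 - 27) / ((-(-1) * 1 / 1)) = -10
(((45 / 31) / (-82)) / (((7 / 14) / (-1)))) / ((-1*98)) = -45 / 124558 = -0.00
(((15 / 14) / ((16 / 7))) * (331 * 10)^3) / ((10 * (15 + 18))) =4533086375 / 88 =51512345.17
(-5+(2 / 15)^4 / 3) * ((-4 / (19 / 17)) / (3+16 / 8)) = 51636412 / 14428125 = 3.58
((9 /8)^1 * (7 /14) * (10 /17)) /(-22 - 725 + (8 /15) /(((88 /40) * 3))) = -891 /2011304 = -0.00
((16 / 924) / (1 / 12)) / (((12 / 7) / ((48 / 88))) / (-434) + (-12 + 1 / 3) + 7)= -10416 / 234289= -0.04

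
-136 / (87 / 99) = -4488 / 29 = -154.76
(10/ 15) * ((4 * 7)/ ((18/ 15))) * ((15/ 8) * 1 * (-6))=-175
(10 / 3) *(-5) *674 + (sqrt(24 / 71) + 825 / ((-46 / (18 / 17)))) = -13198975 / 1173 + 2 *sqrt(426) / 71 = -11251.74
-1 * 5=-5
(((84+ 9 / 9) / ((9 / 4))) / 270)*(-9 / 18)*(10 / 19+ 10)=-3400 / 4617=-0.74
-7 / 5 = -1.40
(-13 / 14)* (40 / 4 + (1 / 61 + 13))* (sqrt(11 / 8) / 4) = -4563* sqrt(22) / 3416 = -6.27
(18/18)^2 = 1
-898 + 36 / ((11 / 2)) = -9806 / 11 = -891.45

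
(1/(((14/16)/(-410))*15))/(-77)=656/1617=0.41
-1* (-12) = 12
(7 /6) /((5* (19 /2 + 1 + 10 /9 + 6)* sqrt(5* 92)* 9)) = 7* sqrt(115) /1093650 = 0.00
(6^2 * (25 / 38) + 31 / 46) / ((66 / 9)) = 63867 / 19228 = 3.32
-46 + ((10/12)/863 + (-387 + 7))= -2205823/5178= -426.00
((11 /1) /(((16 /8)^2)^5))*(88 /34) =121 /4352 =0.03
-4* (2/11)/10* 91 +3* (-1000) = -165364/55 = -3006.62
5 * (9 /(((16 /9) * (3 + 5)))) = 405 /128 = 3.16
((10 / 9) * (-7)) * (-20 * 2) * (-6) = -5600 / 3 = -1866.67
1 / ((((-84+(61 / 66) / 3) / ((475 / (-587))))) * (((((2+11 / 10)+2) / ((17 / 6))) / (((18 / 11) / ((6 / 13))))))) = 185250 / 9727177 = 0.02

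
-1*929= -929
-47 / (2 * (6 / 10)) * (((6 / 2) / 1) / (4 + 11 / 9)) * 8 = -180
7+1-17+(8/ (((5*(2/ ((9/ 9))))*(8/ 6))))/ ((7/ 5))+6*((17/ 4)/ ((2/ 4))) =297/ 7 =42.43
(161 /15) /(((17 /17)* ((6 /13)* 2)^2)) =27209 /2160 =12.60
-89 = -89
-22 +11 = -11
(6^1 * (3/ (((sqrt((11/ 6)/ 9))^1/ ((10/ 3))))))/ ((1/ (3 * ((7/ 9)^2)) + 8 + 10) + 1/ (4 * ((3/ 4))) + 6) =5.34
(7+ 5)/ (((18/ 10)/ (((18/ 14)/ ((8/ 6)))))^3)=10125/ 5488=1.84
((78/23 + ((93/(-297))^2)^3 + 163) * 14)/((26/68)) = 1715058913506930040/281502564670899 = 6092.52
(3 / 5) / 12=1 / 20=0.05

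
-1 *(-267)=267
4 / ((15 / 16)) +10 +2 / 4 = 443 / 30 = 14.77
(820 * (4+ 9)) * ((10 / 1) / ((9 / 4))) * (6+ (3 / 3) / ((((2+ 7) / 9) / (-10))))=-1705600 / 9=-189511.11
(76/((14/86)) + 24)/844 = 859/1477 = 0.58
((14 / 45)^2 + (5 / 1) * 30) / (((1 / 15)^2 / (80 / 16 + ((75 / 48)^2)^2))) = 36387655255 / 98304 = 370154.37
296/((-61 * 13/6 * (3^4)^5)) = -0.00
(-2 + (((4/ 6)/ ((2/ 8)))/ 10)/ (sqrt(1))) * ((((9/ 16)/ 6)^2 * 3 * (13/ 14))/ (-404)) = 1521/ 14479360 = 0.00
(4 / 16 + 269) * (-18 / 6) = -3231 / 4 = -807.75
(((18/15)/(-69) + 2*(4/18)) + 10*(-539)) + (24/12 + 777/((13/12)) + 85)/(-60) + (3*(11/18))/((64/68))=-2325466993/430560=-5401.03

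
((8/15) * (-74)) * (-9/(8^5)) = 111/10240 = 0.01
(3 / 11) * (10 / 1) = 2.73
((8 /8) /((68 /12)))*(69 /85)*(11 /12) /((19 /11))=8349 /109820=0.08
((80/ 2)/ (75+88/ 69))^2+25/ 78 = 1286652025/ 2160535182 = 0.60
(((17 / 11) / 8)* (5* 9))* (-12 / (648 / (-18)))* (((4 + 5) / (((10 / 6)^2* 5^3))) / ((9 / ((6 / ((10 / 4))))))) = 1377 / 68750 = 0.02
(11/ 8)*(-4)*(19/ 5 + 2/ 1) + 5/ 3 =-907/ 30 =-30.23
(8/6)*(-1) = -4/3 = -1.33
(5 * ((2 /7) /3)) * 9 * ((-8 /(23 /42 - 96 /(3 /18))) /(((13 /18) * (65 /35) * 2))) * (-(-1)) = 90720 /4084561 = 0.02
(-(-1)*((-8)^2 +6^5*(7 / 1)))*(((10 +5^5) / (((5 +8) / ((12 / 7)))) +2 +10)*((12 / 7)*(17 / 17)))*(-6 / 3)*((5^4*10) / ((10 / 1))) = -2434210560000 / 49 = -49677766530.61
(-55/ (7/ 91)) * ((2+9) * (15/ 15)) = -7865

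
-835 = -835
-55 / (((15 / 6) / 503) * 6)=-5533 / 3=-1844.33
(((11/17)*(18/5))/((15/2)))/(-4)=-33/425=-0.08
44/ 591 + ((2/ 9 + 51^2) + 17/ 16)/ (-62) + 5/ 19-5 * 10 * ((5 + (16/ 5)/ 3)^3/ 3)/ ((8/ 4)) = -2860661111371/ 1503787680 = -1902.30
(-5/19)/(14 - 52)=0.01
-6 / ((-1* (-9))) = -2 / 3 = -0.67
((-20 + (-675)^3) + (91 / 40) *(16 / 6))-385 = -4613209109 / 15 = -307547273.93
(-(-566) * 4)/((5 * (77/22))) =4528/35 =129.37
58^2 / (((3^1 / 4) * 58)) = 232 / 3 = 77.33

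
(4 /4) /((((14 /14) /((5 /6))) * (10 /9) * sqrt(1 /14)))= 3 * sqrt(14) /4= 2.81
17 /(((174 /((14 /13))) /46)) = 5474 /1131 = 4.84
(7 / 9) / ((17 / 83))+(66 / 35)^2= 1378193 / 187425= 7.35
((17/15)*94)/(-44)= -799/330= -2.42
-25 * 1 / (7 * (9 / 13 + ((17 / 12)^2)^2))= -6739200 / 8906779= -0.76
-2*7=-14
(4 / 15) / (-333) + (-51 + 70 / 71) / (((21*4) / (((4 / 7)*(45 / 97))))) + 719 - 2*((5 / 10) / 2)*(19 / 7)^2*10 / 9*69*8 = -2596672985612 / 1685627685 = -1540.48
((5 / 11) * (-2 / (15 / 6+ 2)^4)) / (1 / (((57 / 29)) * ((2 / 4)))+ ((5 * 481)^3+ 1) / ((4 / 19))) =-1216 / 36242251266233133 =-0.00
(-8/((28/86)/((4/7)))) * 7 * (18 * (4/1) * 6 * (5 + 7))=-3566592/7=-509513.14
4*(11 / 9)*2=88 / 9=9.78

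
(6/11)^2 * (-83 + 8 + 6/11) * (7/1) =-206388/1331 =-155.06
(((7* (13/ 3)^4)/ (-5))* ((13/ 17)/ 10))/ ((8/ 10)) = -2599051/ 55080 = -47.19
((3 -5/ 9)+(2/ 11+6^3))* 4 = 86576/ 99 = 874.51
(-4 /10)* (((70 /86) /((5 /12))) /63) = -0.01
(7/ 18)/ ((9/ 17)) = 119/ 162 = 0.73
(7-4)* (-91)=-273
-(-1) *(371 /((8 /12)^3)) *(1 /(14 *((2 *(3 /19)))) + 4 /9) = 26871 /32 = 839.72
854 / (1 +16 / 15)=12810 / 31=413.23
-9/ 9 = -1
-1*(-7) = 7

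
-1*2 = -2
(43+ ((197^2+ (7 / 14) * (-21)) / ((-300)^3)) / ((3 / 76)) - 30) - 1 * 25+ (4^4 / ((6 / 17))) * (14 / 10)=40638925657 / 40500000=1003.43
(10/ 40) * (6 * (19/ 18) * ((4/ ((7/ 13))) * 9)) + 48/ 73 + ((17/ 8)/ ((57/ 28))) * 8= 3345689/ 29127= 114.87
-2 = -2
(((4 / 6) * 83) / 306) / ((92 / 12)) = 83 / 3519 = 0.02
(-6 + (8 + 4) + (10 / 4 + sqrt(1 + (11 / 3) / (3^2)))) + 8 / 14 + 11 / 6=sqrt(114) / 9 + 229 / 21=12.09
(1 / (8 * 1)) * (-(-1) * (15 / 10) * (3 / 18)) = 1 / 32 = 0.03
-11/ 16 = -0.69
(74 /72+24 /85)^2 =16072081 /9363600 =1.72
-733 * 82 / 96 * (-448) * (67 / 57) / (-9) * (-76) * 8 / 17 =1804141696 / 1377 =1310197.31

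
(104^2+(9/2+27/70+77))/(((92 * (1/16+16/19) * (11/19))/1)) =550779144/2435125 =226.18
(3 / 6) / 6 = 1 / 12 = 0.08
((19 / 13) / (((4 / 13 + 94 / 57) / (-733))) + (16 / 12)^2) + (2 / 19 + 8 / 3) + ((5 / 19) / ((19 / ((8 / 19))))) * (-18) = -48606627209 / 89509950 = -543.03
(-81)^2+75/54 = 118123/18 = 6562.39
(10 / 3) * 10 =100 / 3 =33.33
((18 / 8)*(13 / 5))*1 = 117 / 20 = 5.85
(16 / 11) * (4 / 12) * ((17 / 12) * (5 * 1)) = 340 / 99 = 3.43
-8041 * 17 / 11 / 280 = -12427 / 280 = -44.38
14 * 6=84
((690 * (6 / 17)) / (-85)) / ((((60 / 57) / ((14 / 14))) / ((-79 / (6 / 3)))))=310707 / 2890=107.51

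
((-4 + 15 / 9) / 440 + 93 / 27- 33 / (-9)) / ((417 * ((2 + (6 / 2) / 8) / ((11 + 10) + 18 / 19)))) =1481 / 9405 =0.16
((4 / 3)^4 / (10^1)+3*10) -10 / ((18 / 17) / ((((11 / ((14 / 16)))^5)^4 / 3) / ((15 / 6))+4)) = -395570247554766839847867295380092486816782 / 32315867850532860405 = -12240743444810325040933.86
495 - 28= 467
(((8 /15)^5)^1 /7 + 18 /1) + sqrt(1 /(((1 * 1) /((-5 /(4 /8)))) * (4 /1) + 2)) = sqrt(10) /4 + 95714018 /5315625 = 18.80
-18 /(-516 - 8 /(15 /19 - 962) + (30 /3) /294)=6903414 /197881631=0.03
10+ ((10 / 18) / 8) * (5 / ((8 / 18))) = 345 / 32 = 10.78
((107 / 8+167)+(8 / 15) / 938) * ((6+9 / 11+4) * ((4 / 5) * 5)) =15688739 / 2010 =7805.34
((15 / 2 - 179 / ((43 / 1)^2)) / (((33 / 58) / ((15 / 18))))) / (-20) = -793933 / 1464408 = -0.54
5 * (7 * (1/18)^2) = 0.11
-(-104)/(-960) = -13/120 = -0.11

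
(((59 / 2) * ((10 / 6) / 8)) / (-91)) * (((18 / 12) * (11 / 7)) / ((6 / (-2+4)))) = -3245 / 61152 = -0.05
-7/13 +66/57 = 0.62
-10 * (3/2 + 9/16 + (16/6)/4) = -655/24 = -27.29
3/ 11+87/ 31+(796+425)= 417411/ 341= 1224.08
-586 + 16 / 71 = -41590 / 71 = -585.77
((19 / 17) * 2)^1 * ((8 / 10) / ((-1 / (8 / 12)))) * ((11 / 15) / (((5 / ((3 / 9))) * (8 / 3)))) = -418 / 19125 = -0.02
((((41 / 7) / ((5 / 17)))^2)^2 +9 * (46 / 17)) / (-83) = -4012797794927 / 2117381875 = -1895.17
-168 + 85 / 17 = -163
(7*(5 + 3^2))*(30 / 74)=1470 / 37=39.73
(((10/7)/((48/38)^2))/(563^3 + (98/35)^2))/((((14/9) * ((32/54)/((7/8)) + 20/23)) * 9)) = 54625/235774088960256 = 0.00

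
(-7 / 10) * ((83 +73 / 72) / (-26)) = 42343 / 18720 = 2.26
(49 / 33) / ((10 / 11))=49 / 30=1.63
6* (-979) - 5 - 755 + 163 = -6471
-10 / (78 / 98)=-490 / 39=-12.56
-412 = -412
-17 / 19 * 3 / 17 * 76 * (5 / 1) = -60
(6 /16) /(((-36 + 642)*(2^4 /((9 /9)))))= 0.00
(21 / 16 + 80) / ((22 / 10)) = 6505 / 176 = 36.96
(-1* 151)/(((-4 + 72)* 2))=-151/136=-1.11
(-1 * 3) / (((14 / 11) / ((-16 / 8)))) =33 / 7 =4.71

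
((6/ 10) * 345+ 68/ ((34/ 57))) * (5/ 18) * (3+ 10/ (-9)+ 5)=16585/ 27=614.26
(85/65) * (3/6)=17/26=0.65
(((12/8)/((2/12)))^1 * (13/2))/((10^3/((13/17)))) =1521/34000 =0.04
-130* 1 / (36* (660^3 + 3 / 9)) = -65 / 5174928006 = -0.00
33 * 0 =0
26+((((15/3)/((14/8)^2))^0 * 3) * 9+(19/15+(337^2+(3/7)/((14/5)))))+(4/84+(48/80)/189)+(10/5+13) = 113638.47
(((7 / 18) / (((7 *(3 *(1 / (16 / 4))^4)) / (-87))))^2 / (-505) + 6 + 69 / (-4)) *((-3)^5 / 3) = 56956501 / 2020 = 28196.29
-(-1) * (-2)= -2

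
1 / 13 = 0.08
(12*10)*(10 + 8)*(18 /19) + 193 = 42547 /19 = 2239.32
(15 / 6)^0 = 1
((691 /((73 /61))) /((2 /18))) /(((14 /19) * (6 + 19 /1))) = 7207821 /25550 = 282.11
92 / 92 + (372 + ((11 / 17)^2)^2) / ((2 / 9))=279927119 / 167042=1675.79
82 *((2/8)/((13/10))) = 205/13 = 15.77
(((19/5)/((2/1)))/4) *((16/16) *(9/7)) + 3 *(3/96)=789/1120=0.70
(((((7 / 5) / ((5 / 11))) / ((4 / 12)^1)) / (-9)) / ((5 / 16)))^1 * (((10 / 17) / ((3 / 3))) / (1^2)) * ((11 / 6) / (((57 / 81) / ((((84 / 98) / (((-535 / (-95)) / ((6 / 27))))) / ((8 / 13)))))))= -12584 / 45475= -0.28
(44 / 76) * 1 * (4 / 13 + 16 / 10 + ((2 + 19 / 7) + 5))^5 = 45483085362374606848 / 370519086153125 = 122755.04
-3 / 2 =-1.50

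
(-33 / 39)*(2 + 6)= -6.77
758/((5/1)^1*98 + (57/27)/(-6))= 40932/26441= 1.55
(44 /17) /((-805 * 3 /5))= -44 /8211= -0.01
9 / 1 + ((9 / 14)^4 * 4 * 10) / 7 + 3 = 436173 / 33614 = 12.98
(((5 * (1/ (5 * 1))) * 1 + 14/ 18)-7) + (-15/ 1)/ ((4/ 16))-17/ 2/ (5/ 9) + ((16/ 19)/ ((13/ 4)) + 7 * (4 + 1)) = -1006199/ 22230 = -45.26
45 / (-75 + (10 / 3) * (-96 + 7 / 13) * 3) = -117 / 2677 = -0.04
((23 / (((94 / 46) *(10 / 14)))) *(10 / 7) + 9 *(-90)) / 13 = -37012 / 611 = -60.58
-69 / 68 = -1.01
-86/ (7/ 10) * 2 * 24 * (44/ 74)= -908160/ 259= -3506.41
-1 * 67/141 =-67/141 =-0.48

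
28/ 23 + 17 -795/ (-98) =59347/ 2254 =26.33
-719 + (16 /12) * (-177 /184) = -720.28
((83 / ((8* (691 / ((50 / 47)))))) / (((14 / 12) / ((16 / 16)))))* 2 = 6225 / 227339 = 0.03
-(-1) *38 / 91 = 38 / 91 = 0.42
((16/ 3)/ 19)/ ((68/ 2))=8/ 969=0.01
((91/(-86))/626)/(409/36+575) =-819/284106031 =-0.00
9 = 9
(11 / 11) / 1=1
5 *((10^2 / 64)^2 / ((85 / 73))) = 45625 / 4352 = 10.48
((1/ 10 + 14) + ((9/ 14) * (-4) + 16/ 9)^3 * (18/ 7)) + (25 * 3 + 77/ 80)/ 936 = 4173254593/ 323616384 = 12.90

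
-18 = -18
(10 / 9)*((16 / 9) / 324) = 40 / 6561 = 0.01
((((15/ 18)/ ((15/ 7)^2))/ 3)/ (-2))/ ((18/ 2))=-49/ 14580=-0.00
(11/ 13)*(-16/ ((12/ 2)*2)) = -44/ 39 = -1.13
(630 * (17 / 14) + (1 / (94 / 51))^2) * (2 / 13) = 6762141 / 57434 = 117.74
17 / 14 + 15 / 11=397 / 154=2.58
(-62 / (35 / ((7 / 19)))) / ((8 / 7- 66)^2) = -1519 / 9790510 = -0.00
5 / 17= 0.29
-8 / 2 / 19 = -0.21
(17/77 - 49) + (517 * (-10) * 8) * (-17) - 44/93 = 5034689624/7161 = 703070.75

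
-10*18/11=-180/11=-16.36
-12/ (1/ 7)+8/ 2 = -80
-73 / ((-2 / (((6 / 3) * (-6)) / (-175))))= 438 / 175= 2.50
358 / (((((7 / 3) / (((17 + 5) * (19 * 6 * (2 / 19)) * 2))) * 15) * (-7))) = -189024 / 245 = -771.53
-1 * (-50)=50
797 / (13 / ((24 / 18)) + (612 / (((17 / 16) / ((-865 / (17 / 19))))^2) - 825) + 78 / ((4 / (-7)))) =15662644 / 9957287766609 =0.00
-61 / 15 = -4.07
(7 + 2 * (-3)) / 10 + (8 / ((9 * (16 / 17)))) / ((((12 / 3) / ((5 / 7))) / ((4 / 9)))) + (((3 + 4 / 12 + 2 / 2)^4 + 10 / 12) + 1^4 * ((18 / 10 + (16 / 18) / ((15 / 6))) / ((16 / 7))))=5360891 / 15120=354.56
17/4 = 4.25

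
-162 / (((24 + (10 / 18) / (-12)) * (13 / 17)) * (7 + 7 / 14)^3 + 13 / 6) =-264384 / 12615161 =-0.02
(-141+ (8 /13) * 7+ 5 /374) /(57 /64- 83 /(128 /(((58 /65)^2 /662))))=-285948549900 /1861661483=-153.60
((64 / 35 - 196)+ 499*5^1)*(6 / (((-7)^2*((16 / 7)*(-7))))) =-241587 / 13720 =-17.61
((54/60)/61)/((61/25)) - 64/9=-475883/66978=-7.11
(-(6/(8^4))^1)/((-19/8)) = 3/4864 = 0.00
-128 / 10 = -64 / 5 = -12.80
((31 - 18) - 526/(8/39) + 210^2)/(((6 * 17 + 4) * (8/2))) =166195/1696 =97.99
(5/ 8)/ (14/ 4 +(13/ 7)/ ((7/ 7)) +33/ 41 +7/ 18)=12915/ 135368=0.10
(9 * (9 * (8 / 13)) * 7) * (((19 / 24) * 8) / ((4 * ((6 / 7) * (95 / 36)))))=244.25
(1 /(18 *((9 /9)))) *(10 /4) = 5 /36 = 0.14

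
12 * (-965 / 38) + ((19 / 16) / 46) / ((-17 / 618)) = -36333789 / 118864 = -305.68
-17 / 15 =-1.13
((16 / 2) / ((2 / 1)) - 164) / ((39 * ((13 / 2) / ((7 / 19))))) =-2240 / 9633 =-0.23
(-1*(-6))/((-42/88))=-88/7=-12.57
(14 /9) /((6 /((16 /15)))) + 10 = 10.28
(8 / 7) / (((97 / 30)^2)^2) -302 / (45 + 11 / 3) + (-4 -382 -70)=-20908992251547 / 45238462591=-462.20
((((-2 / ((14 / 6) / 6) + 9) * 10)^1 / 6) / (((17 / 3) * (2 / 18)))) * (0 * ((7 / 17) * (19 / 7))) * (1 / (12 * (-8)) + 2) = 0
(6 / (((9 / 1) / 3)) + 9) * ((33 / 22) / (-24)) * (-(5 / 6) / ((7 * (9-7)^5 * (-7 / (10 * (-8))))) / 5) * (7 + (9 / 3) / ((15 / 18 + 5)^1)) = 2893 / 65856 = 0.04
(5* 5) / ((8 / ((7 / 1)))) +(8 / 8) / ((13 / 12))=22.80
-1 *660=-660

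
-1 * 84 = -84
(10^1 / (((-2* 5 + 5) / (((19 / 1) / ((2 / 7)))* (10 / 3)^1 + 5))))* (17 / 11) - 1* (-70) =-20810 / 33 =-630.61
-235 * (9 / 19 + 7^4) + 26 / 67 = -564345.93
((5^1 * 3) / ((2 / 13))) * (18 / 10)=351 / 2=175.50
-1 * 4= -4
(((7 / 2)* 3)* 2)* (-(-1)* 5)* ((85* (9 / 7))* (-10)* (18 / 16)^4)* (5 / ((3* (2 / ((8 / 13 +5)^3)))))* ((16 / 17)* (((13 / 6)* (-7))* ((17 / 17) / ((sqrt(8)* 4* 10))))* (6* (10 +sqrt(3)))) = 20099681728875* sqrt(2)* (sqrt(3) +10) / 1384448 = 240880400.88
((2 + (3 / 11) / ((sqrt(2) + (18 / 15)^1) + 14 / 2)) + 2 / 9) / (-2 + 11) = 0.25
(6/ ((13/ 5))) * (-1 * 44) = -1320/ 13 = -101.54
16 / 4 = 4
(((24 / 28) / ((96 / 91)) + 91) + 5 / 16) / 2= 737 / 16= 46.06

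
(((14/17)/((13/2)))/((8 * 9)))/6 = 7/23868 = 0.00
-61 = -61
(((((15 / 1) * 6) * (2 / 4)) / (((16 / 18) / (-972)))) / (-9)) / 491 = 11.14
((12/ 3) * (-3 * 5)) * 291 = -17460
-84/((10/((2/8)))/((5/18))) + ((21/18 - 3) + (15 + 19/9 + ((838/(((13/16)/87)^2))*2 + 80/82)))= 4793350608065/249444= 19216139.13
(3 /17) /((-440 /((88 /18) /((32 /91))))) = -91 /16320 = -0.01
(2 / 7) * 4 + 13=99 / 7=14.14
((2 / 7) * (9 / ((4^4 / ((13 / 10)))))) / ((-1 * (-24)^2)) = -13 / 573440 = -0.00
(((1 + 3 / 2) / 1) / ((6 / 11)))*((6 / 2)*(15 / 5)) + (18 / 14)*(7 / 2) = 183 / 4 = 45.75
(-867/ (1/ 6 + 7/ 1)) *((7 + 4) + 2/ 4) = -59823/ 43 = -1391.23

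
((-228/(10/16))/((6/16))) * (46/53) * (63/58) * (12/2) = -42287616/7685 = -5502.62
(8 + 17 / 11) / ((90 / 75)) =175 / 22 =7.95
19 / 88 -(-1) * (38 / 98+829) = 3577251 / 4312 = 829.60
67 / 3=22.33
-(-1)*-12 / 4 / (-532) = 3 / 532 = 0.01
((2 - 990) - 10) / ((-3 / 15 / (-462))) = -2305380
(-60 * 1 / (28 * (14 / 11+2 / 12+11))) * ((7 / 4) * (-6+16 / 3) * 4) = 660 / 821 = 0.80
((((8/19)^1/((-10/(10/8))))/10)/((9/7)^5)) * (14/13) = -117649/72925515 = -0.00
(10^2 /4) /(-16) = -25 /16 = -1.56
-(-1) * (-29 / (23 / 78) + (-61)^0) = -2239 / 23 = -97.35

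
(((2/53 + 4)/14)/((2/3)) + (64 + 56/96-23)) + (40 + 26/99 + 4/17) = 206084327/2497572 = 82.51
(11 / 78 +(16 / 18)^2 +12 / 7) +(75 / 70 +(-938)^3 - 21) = -825293689.28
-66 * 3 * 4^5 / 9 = -22528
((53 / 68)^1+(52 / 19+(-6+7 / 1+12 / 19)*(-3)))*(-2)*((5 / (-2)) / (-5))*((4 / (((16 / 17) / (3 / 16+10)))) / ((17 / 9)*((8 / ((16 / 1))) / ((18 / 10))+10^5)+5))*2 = 1808811 / 2862360640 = 0.00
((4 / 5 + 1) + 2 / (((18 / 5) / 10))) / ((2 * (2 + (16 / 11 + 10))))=3641 / 13320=0.27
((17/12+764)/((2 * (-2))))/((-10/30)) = 9185/16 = 574.06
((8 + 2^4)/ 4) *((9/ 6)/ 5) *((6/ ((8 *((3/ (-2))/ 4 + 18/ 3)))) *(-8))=-48/ 25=-1.92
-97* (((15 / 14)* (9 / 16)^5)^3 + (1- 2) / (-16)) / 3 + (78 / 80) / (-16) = -99125889802619528927731 / 47454249129617821532160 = -2.09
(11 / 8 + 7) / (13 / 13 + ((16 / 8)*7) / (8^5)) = 137216 / 16391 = 8.37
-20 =-20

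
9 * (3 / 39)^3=9 / 2197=0.00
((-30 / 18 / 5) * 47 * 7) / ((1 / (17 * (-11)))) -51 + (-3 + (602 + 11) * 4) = 68717 / 3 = 22905.67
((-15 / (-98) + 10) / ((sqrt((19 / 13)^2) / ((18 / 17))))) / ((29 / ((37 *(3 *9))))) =116298585 / 458983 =253.38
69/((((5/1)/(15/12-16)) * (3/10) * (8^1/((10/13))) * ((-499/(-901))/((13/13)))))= -6113285/51896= -117.80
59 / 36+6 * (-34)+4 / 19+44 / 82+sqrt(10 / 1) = -5654063 / 28044+sqrt(10) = -198.45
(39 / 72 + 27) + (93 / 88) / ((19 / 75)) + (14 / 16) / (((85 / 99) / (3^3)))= 25253087 / 426360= 59.23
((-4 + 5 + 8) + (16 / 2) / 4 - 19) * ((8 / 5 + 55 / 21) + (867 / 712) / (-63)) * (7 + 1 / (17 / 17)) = -119608 / 445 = -268.78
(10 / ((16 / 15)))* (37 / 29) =2775 / 232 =11.96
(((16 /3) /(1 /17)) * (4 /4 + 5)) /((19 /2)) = 1088 /19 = 57.26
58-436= -378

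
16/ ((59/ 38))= 608/ 59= 10.31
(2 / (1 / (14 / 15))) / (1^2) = 28 / 15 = 1.87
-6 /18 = -1 /3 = -0.33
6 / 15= 2 / 5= 0.40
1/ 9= 0.11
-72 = -72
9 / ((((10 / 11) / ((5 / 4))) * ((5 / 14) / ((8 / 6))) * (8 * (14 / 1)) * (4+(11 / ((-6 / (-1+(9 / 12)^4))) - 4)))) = 288 / 875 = 0.33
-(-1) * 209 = 209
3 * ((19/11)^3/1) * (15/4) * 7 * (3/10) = 121.75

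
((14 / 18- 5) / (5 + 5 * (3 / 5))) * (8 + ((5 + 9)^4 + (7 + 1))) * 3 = -182552 / 3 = -60850.67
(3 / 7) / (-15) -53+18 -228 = -9206 / 35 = -263.03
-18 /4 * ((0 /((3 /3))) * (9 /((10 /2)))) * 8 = 0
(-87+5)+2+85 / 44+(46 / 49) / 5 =-839551 / 10780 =-77.88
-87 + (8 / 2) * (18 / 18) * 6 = -63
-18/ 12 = -3/ 2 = -1.50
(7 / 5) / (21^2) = 1 / 315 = 0.00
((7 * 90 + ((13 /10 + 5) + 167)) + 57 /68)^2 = 74751387649 /115600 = 646638.30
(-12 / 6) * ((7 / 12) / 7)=-1 / 6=-0.17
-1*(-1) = 1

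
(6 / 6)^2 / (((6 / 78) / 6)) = 78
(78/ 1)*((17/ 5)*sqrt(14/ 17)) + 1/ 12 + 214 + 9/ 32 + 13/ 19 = 392249/ 1824 + 78*sqrt(238)/ 5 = 455.71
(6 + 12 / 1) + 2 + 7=27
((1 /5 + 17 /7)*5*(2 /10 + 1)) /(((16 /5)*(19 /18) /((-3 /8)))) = -1863 /1064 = -1.75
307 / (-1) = -307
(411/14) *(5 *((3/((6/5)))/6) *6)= 366.96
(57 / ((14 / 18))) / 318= 0.23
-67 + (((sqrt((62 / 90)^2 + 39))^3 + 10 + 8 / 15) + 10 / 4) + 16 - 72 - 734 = -25319 / 30 + 639488*sqrt(1249) / 91125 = -595.95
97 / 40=2.42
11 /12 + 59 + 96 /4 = 1007 /12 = 83.92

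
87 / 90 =29 / 30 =0.97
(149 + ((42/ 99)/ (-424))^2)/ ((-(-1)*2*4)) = 7292658433/ 391552128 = 18.63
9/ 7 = 1.29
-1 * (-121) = 121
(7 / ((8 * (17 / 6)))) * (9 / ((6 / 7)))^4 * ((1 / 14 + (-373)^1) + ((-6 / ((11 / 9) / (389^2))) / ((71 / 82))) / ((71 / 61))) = -334027936211760189 / 120661376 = -2768308694.01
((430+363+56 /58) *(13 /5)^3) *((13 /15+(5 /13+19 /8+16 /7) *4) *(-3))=-8943747189 /10150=-881157.36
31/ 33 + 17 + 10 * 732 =242152/ 33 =7337.94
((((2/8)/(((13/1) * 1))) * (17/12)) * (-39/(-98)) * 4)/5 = 17/1960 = 0.01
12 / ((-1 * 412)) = -3 / 103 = -0.03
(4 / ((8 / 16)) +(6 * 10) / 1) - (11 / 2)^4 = -13553 / 16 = -847.06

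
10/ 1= 10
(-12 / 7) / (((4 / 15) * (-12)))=15 / 28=0.54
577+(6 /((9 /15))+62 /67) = 39391 /67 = 587.93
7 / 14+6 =13 / 2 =6.50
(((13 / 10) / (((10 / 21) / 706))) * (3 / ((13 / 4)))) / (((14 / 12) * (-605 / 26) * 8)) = -8.19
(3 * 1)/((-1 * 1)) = -3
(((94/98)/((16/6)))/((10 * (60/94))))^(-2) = 1536640000/4879681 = 314.91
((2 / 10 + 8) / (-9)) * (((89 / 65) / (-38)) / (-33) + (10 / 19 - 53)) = 175358681 / 3667950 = 47.81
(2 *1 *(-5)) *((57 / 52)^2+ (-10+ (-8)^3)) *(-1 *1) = -7041195 / 1352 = -5207.98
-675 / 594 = -25 / 22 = -1.14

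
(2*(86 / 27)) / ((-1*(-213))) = 172 / 5751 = 0.03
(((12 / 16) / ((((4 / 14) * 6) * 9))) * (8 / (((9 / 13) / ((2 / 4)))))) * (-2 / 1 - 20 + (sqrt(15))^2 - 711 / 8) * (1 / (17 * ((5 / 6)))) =-69797 / 36720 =-1.90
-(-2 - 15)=17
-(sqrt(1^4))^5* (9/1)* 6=-54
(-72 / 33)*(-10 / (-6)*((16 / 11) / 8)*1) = -80 / 121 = -0.66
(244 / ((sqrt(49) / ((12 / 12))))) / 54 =122 / 189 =0.65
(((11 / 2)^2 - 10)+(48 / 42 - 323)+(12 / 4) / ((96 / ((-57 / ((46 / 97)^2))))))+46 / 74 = -5417410955 / 17537408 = -308.91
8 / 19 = 0.42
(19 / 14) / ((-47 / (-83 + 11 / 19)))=783 / 329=2.38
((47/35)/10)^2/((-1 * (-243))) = 2209/29767500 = 0.00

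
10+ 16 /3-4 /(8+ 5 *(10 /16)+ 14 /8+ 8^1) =7586 /501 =15.14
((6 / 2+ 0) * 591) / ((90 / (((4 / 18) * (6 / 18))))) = 197 / 135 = 1.46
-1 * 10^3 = -1000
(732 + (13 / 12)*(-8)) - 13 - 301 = 1228 / 3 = 409.33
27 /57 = 9 /19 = 0.47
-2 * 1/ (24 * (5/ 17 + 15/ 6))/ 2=-17/ 1140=-0.01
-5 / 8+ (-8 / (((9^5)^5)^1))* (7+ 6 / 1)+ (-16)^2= 1466665588854454838857617875 / 5743183901534820710161992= 255.37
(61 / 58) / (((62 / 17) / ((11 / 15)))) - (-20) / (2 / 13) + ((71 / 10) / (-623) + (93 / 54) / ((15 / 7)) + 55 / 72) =79704045727 / 604883160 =131.77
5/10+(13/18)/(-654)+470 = 5538713/11772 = 470.50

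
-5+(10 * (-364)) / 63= -565 / 9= -62.78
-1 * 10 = -10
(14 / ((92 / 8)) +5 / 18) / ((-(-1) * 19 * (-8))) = -619 / 62928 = -0.01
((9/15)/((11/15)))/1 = 0.82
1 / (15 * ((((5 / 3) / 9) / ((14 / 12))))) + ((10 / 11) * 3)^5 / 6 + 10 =35.57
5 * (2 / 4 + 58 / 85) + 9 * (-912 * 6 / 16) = -104451 / 34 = -3072.09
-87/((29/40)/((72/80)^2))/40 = -243/100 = -2.43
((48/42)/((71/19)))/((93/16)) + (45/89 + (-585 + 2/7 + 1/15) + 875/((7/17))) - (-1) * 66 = 1573880568/979445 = 1606.91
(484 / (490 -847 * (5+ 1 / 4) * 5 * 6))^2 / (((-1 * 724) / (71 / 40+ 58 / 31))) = -132383922 / 1982448518684375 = -0.00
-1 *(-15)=15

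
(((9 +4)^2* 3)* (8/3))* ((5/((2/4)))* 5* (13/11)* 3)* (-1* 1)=-2636400/11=-239672.73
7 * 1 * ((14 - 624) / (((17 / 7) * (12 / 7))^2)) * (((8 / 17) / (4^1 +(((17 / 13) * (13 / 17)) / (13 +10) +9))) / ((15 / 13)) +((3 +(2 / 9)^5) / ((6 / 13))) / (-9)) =4800832587943301 / 28198472036400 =170.25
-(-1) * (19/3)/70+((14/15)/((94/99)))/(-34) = 1033/16779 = 0.06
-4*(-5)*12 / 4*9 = 540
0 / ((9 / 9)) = 0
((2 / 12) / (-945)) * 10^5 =-10000 / 567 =-17.64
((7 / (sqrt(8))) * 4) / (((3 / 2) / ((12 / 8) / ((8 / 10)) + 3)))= 32.17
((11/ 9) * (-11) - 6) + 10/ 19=-18.92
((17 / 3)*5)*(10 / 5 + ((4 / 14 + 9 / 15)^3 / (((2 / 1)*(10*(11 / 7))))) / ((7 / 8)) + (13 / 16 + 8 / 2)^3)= 18634102704449 / 5795328000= 3215.37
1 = 1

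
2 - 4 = -2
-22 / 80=-0.28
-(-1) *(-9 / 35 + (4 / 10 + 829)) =5804 / 7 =829.14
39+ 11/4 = 167/4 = 41.75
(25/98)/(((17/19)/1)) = 475/1666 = 0.29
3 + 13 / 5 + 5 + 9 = 19.60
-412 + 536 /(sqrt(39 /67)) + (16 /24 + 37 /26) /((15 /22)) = 293.60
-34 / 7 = -4.86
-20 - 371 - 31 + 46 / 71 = -29916 / 71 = -421.35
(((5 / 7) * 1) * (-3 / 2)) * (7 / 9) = -5 / 6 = -0.83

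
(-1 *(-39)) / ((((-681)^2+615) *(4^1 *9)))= 13 / 5572512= 0.00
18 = 18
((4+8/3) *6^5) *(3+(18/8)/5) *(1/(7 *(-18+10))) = -22356/7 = -3193.71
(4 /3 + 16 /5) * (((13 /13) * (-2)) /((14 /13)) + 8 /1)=2924 /105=27.85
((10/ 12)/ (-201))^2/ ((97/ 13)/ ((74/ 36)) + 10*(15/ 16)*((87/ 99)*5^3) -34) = 264550/ 15382522741689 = 0.00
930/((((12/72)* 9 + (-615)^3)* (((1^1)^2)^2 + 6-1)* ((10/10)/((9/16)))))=-465/1240577992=-0.00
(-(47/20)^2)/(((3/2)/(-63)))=46389/200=231.94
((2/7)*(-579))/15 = -386/35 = -11.03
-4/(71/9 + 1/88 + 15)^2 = -2509056/328950769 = -0.01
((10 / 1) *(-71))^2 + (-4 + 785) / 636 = 320608381 / 636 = 504101.23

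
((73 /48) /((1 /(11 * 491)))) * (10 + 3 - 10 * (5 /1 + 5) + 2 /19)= -713755.18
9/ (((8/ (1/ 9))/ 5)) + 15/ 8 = 5/ 2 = 2.50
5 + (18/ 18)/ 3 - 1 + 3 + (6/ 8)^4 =5875/ 768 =7.65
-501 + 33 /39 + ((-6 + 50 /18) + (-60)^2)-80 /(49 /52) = 17266225 /5733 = 3011.73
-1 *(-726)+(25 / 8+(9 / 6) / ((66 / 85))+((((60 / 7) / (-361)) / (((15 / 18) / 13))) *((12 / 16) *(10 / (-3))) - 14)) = 159662147 / 222376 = 717.98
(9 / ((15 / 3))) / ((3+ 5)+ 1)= 1 / 5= 0.20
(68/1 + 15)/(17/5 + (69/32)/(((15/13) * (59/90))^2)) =11556920/998161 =11.58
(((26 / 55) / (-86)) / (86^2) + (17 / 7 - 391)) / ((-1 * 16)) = 47576988891 / 1959052480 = 24.29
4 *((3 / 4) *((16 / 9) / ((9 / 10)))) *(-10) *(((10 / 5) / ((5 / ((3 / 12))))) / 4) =-40 / 27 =-1.48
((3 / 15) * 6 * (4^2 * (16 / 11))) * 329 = 505344 / 55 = 9188.07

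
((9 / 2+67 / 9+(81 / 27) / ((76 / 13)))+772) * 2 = 536569 / 342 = 1568.92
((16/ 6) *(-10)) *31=-826.67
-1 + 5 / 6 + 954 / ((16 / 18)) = 12877 / 12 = 1073.08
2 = 2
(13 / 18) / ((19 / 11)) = 143 / 342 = 0.42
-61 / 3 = -20.33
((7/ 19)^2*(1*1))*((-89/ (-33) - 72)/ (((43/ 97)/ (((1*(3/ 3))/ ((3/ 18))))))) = -21740222/ 170753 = -127.32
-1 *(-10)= 10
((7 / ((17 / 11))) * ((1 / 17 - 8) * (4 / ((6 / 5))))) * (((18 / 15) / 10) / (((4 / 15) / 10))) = -155925 / 289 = -539.53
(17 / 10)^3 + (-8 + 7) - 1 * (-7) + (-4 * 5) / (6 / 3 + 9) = 100043 / 11000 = 9.09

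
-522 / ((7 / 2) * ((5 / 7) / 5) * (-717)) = 1.46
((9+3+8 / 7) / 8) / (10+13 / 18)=207 / 1351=0.15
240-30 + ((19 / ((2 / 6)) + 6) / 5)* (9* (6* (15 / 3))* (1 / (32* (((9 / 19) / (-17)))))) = -57687 / 16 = -3605.44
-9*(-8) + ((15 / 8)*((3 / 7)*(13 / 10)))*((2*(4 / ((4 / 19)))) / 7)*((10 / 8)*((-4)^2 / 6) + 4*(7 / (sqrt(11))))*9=47457 / 196 + 20007*sqrt(11) / 154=673.01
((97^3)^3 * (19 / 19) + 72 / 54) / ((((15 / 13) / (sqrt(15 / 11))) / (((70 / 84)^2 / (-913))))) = -148245056437640217575 * sqrt(165) / 3253932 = -585212668420491.53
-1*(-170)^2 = -28900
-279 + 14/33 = -9193/33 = -278.58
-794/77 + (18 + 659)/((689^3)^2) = -84944611394705592505/8237701608806466797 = -10.31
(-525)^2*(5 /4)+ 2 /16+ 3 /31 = 344531.47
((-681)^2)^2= 215074265121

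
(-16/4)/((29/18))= -72/29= -2.48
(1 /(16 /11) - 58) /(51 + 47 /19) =-17423 /16256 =-1.07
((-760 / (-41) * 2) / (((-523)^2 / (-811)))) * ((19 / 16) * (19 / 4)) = -27813245 / 44858756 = -0.62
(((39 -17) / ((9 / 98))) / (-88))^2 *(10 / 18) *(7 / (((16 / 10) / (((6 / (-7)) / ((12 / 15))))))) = -300125 / 15552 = -19.30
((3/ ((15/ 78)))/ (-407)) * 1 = -78/ 2035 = -0.04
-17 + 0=-17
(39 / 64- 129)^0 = 1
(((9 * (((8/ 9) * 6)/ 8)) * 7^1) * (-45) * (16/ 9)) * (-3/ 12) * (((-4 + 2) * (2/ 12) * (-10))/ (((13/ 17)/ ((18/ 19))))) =856800/ 247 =3468.83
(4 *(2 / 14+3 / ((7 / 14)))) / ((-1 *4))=-43 / 7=-6.14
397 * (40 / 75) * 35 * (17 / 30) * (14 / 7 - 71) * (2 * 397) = -3451006664 / 15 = -230067110.93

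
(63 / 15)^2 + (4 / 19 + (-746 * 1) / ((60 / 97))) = -3386321 / 2850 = -1188.18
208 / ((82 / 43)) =4472 / 41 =109.07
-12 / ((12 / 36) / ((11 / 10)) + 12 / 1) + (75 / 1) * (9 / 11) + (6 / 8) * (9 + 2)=613077 / 8932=68.64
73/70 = 1.04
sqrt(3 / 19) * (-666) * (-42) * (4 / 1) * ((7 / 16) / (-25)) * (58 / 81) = -105154 * sqrt(57) / 1425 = -557.12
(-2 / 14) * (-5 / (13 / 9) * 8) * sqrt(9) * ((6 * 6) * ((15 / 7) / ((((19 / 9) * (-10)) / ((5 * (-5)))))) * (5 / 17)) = 65610000 / 205751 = 318.88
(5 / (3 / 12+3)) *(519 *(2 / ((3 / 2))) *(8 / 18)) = 55360 / 117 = 473.16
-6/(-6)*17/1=17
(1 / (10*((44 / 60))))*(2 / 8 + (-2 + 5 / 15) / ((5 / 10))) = -37 / 88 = -0.42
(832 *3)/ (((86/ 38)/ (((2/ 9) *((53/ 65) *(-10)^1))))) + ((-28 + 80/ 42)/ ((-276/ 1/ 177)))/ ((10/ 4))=-68942474/ 34615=-1991.69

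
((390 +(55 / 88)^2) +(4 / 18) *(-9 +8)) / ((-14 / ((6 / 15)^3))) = -224737 / 126000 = -1.78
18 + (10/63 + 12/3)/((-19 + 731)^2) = 287437379/15968736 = 18.00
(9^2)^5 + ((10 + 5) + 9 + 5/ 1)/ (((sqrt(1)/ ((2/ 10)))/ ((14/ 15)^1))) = 261508830481/ 75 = 3486784406.41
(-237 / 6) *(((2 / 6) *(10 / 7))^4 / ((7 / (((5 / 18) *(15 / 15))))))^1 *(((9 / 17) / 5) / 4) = -49375 / 23143239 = -0.00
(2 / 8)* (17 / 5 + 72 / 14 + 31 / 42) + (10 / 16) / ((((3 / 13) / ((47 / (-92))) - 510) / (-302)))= 29364161 / 10916010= 2.69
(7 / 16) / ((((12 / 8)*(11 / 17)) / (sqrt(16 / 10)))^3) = 275128*sqrt(10) / 898425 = 0.97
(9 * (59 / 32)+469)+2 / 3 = 486.26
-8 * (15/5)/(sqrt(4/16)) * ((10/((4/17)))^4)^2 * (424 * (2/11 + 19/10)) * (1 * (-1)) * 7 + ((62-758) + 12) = 138903135100762235529/44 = 3156889434108232625.66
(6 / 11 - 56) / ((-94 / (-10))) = -3050 / 517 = -5.90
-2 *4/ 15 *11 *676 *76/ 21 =-4521088/ 315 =-14352.66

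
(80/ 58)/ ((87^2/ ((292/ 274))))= 0.00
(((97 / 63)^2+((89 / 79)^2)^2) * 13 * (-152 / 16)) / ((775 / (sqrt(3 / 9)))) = -76014900432263 * sqrt(3) / 359428426211925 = -0.37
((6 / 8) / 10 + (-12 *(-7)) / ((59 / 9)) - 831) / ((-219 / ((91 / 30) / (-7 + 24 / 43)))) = -839444151 / 477215600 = -1.76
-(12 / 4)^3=-27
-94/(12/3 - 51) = 2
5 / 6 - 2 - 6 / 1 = -43 / 6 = -7.17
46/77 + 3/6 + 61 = 9563/154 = 62.10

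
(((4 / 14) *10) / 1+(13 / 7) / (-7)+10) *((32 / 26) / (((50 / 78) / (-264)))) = -7818624 / 1225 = -6382.55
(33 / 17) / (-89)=-33 / 1513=-0.02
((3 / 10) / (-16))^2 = 9 / 25600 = 0.00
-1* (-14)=14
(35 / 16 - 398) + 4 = -6269 / 16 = -391.81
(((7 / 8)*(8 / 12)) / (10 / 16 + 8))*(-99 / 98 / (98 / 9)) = -99 / 15778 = -0.01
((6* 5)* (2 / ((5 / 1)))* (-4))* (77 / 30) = -616 / 5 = -123.20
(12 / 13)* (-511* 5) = -30660 / 13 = -2358.46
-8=-8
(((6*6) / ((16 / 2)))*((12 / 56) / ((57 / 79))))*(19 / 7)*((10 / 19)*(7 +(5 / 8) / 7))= 1411335 / 104272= 13.54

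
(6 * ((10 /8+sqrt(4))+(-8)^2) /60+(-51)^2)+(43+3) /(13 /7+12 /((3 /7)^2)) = 147218639 /56440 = 2608.41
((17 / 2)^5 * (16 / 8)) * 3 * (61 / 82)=259833831 / 1312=198044.08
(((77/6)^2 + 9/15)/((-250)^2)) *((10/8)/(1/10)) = 29753/900000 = 0.03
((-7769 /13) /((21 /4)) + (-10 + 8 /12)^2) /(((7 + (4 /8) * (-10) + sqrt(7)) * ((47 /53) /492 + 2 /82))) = 380431456 /559377 -190215728 * sqrt(7) /559377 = -219.59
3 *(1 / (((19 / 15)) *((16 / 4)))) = 45 / 76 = 0.59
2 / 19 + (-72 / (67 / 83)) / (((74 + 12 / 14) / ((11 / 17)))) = -1887304 / 2834971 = -0.67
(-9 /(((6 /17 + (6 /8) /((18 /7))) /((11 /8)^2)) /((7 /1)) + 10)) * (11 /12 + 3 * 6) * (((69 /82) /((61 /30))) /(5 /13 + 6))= -395807847435 /360425532568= -1.10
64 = 64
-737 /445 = -1.66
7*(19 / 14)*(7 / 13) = 133 / 26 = 5.12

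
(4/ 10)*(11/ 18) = 11/ 45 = 0.24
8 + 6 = 14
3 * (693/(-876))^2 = 160083/85264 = 1.88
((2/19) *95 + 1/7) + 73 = 582/7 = 83.14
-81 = -81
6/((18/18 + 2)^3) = 2/9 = 0.22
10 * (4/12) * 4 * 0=0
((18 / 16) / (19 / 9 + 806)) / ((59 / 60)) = 1215 / 858214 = 0.00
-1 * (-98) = 98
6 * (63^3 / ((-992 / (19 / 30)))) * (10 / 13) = -4750893 / 6448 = -736.80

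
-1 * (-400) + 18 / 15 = 2006 / 5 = 401.20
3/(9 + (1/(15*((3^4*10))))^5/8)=6354664570822500000000/19063993712467500000001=0.33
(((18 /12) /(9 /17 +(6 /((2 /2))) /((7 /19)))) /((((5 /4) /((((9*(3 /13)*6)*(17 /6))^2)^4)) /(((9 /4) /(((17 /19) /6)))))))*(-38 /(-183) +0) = 89614695061111692849133806 /165948179226635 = 540016139247.45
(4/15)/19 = 4/285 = 0.01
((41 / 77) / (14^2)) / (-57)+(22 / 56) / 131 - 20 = -20.00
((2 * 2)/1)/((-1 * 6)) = -2/3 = -0.67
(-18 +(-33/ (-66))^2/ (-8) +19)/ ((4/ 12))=93/ 32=2.91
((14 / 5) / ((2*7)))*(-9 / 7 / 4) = -9 / 140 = -0.06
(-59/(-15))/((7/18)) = 354/35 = 10.11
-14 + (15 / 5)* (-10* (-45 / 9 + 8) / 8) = -101 / 4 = -25.25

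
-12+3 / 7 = -81 / 7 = -11.57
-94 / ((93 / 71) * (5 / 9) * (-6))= 3337 / 155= 21.53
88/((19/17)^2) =25432/361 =70.45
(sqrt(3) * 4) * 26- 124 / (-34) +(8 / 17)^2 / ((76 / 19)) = 1070 / 289 +104 * sqrt(3) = 183.84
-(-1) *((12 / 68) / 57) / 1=0.00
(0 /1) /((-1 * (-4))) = 0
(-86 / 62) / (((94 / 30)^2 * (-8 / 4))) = 9675 / 136958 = 0.07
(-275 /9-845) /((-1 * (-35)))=-1576 /63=-25.02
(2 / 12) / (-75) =-1 / 450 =-0.00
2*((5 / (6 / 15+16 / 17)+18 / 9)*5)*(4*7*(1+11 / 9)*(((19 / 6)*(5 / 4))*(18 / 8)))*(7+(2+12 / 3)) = 412659.72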